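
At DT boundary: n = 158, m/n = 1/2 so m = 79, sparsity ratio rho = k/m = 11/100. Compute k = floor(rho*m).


m = 1/2*158 = 79.
rho = 11/100.
rho*m = 11/100*79 = 8.69.
k = floor(8.69) = 8.

8


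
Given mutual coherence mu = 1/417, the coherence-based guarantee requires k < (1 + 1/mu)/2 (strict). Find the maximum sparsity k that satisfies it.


1/mu = 417.
1 + 1/mu = 418.
(1 + 1/mu)/2 = 209 is an integer and the inequality is strict, so k_max = 209 - 1 = 208.

208


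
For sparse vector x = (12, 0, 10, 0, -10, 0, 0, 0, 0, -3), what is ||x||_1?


Non-zero entries: [(0, 12), (2, 10), (4, -10), (9, -3)]
Absolute values: [12, 10, 10, 3]
||x||_1 = sum = 35.

35


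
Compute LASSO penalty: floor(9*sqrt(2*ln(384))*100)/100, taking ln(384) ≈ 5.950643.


ln(384) ≈ 5.950643.
2*ln(n) ≈ 11.901286.
sqrt(2*ln(n)) ≈ sqrt(11.901286) ≈ 3.449824.
lambda ≈ 9*3.449824 = 31.048416.
floor(lambda*100)/100 = 31.04.

31.04


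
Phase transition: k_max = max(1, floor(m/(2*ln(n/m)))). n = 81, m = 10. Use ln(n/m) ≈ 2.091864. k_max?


n/m = 81/10.
ln(n/m) ≈ 2.091864.
2*ln(n/m) ≈ 4.183728.
m/(2*ln(n/m)) ≈ 10/4.183728 ≈ 2.3902.
floor = 2.
k_max = max(1, 2) = 2.

2


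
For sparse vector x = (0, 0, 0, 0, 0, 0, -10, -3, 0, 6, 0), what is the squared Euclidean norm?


Non-zero entries: [(6, -10), (7, -3), (9, 6)]
Squares: [100, 9, 36]
||x||_2^2 = sum = 145.

145


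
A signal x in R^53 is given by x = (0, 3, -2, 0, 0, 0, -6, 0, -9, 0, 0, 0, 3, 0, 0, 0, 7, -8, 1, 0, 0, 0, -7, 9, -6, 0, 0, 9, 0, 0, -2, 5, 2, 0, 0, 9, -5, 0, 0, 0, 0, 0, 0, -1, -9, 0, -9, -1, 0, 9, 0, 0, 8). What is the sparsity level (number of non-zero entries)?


Non-zero positions: [1, 2, 6, 8, 12, 16, 17, 18, 22, 23, 24, 27, 30, 31, 32, 35, 36, 43, 44, 46, 47, 49, 52].
Sparsity = 23.

23


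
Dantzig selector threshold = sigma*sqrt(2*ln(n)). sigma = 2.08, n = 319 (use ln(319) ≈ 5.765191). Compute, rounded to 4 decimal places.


ln(319) ≈ 5.765191.
2*ln(n) ≈ 11.530382.
sqrt(2*ln(n)) ≈ sqrt(11.530382) ≈ 3.395642.
threshold ≈ 2.08*3.395642 = 7.06293536 ≈ 7.0629.

7.0629


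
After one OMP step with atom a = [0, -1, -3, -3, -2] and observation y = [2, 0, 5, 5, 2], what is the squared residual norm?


a^T a = 23.
a^T y = -34.
coeff = -34/23 = -34/23.
||r||^2 = 178/23.

178/23


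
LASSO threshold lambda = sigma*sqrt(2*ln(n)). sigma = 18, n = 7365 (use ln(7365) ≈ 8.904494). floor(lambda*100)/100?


ln(7365) ≈ 8.904494.
2*ln(n) ≈ 17.808988.
sqrt(2*ln(n)) ≈ sqrt(17.808988) ≈ 4.22007.
lambda ≈ 18*4.22007 = 75.96126.
floor(lambda*100)/100 = 75.96.

75.96


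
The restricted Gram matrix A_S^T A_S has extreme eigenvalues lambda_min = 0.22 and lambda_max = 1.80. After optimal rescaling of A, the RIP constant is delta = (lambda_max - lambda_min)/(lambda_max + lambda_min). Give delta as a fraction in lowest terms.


lambda_max - lambda_min = 1.80 - 0.22 = 1.58.
lambda_max + lambda_min = 1.80 + 0.22 = 2.02.
delta = 1.58/2.02 = 158/202 = 79/101.

79/101


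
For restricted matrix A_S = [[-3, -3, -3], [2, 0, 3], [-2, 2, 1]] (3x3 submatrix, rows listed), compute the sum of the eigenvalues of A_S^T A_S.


Sum of eigenvalues of A_S^T A_S = trace(A_S^T A_S) = sum of squared column norms of A_S.
A_S^T A_S diagonal: [17, 13, 19].
trace = 17 + 13 + 19 = 49.

49


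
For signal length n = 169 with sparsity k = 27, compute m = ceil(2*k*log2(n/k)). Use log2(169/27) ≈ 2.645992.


log2(n/k) = log2(169/27) ≈ 2.645992.
2*k*log2(n/k) ≈ 2*27*2.645992 = 142.883568.
m = ceil(142.883568) = 143.

143


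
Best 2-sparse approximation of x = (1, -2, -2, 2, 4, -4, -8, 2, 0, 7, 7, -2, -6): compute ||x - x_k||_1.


Sorted |x_i| descending: [8, 7, 7, 6, 4, 4, 2, 2, 2, 2, 2, 1, 0]
Keep top 2: [8, 7]
Tail entries: [7, 6, 4, 4, 2, 2, 2, 2, 2, 1, 0]
L1 error = sum of tail = 32.

32


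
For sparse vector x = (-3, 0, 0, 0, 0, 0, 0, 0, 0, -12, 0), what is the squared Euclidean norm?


Non-zero entries: [(0, -3), (9, -12)]
Squares: [9, 144]
||x||_2^2 = sum = 153.

153


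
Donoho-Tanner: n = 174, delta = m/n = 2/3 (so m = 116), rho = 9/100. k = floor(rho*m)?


m = 2/3*174 = 116.
rho = 9/100.
rho*m = 9/100*116 = 10.44.
k = floor(10.44) = 10.

10


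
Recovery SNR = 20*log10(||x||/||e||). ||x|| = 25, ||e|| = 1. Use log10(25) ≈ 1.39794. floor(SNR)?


||x||/||e|| = 25/1 = 25.
log10(25) ≈ 1.39794.
20*log10(||x||/||e||) ≈ 20*1.39794 = 27.9588.
floor(27.9588) = 27.

27


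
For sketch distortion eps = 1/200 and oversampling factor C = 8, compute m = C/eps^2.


1/eps = 200.
(1/eps)^2 = 40000.
m = 8*40000 = 320000.

320000


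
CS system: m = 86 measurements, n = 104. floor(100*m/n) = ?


100*m/n = 100*86/104 ≈ 82.6923.
floor = 82.

82


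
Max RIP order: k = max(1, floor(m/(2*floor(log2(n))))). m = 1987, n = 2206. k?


floor(log2(2206)) = 11.
2*11 = 22.
m/(2*floor(log2(n))) = 1987/22 ≈ 90.3182.
floor = 90.
k = max(1, 90) = 90.

90


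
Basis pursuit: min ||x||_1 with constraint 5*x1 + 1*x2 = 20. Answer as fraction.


Axis intercepts:
  x1 = 4, x2 = 0: L1 = 4
  x1 = 0, x2 = 20: L1 = 20
x* = (4, 0)
||x*||_1 = 4.

4


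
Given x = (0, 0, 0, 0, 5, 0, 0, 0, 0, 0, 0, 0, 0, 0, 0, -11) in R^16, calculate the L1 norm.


Non-zero entries: [(4, 5), (15, -11)]
Absolute values: [5, 11]
||x||_1 = sum = 16.

16


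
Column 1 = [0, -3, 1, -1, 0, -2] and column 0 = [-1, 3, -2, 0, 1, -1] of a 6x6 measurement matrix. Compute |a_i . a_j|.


Inner product: 0*-1 + -3*3 + 1*-2 + -1*0 + 0*1 + -2*-1
Products: [0, -9, -2, 0, 0, 2]
Sum = -9.
|dot| = 9.

9


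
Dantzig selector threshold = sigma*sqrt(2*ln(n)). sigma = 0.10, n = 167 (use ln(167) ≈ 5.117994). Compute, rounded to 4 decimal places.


ln(167) ≈ 5.117994.
2*ln(n) ≈ 10.235988.
sqrt(2*ln(n)) ≈ sqrt(10.235988) ≈ 3.199373.
threshold ≈ 0.10*3.199373 = 0.3199373 ≈ 0.3199.

0.3199


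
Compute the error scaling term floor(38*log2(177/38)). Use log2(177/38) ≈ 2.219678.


log2(n/k) = log2(177/38) ≈ 2.219678.
k*log2(n/k) ≈ 38*2.219678 = 84.347764.
floor(84.347764) = 84.

84


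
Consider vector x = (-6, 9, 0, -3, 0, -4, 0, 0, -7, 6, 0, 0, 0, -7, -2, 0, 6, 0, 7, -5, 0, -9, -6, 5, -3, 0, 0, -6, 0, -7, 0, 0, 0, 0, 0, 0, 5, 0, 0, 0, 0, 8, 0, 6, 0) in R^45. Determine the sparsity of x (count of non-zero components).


Non-zero positions: [0, 1, 3, 5, 8, 9, 13, 14, 16, 18, 19, 21, 22, 23, 24, 27, 29, 36, 41, 43].
Sparsity = 20.

20


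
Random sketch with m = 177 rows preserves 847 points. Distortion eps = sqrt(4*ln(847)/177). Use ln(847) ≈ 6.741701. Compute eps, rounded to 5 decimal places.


ln(847) ≈ 6.741701.
4*ln(N)/m ≈ 4*6.741701/177 ≈ 0.15235482.
eps = sqrt(0.15235482) ≈ 0.3903266 ≈ 0.39033.

0.39033


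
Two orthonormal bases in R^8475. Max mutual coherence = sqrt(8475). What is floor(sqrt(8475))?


92^2 = 8464 <= 8475 < 8649 = 93^2, so 92 <= sqrt(8475) < 93.
floor(sqrt(8475)) = 92.

92


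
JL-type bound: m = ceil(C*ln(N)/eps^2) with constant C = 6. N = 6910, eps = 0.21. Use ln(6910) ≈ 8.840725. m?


ln(6910) ≈ 8.840725.
eps^2 = 0.21^2 = 0.0441.
C*ln(N)/eps^2 ≈ 6*8.840725/0.0441 ≈ 1202.8197.
m = ceil(1202.8197) = 1203.

1203


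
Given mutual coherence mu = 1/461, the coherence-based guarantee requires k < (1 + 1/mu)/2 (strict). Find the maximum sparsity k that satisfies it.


1/mu = 461.
1 + 1/mu = 462.
(1 + 1/mu)/2 = 231 is an integer and the inequality is strict, so k_max = 231 - 1 = 230.

230


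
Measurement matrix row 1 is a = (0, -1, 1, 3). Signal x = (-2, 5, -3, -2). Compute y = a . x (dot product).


Non-zero terms: ['0*-2', '-1*5', '1*-3', '3*-2']
Products: [0, -5, -3, -6]
y = sum = -14.

-14


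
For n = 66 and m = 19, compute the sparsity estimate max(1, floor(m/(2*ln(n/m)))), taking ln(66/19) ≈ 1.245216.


n/m = 66/19.
ln(n/m) ≈ 1.245216.
2*ln(n/m) ≈ 2.490432.
m/(2*ln(n/m)) ≈ 19/2.490432 ≈ 7.6292.
floor = 7.
k_max = max(1, 7) = 7.

7


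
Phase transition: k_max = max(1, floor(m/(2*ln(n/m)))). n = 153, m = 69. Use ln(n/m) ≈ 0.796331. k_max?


n/m = 153/69 = 51/23.
ln(n/m) ≈ 0.796331.
2*ln(n/m) ≈ 1.592662.
m/(2*ln(n/m)) ≈ 69/1.592662 ≈ 43.3237.
floor = 43.
k_max = max(1, 43) = 43.

43


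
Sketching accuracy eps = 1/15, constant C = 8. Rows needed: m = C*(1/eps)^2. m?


1/eps = 15.
(1/eps)^2 = 225.
m = 8*225 = 1800.

1800


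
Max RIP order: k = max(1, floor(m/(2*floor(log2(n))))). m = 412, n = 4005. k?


floor(log2(4005)) = 11.
2*11 = 22.
m/(2*floor(log2(n))) = 412/22 ≈ 18.7273.
floor = 18.
k = max(1, 18) = 18.

18


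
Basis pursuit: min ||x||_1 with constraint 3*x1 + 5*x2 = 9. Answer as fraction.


Axis intercepts:
  x1 = 3, x2 = 0: L1 = 3
  x1 = 0, x2 = 9/5: L1 = 9/5
x* = (0, 9/5)
||x*||_1 = 9/5.

9/5


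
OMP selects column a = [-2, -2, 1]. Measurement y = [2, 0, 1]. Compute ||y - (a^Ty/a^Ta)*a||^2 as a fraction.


a^T a = 9.
a^T y = -3.
coeff = -3/9 = -1/3.
||r||^2 = 4.

4


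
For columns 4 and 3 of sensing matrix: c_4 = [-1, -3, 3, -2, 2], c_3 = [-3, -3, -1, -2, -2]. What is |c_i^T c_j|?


Inner product: -1*-3 + -3*-3 + 3*-1 + -2*-2 + 2*-2
Products: [3, 9, -3, 4, -4]
Sum = 9.
|dot| = 9.

9


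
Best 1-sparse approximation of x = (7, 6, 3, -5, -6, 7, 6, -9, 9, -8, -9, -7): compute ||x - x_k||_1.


Sorted |x_i| descending: [9, 9, 9, 8, 7, 7, 7, 6, 6, 6, 5, 3]
Keep top 1: [9]
Tail entries: [9, 9, 8, 7, 7, 7, 6, 6, 6, 5, 3]
L1 error = sum of tail = 73.

73


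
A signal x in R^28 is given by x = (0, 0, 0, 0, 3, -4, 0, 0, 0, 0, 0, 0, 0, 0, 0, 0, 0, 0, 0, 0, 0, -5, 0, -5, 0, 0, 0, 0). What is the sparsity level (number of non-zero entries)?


Non-zero positions: [4, 5, 21, 23].
Sparsity = 4.

4


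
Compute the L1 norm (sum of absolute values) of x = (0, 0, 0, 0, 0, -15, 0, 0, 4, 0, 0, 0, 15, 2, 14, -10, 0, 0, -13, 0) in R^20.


Non-zero entries: [(5, -15), (8, 4), (12, 15), (13, 2), (14, 14), (15, -10), (18, -13)]
Absolute values: [15, 4, 15, 2, 14, 10, 13]
||x||_1 = sum = 73.

73


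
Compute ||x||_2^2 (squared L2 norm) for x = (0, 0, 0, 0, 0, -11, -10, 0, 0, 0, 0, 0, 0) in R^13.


Non-zero entries: [(5, -11), (6, -10)]
Squares: [121, 100]
||x||_2^2 = sum = 221.

221


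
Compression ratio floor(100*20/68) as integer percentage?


100*m/n = 100*20/68 ≈ 29.4118.
floor = 29.

29


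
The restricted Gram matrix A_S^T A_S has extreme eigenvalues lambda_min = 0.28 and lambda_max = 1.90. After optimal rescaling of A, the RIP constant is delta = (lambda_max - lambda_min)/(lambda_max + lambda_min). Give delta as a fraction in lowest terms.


lambda_max - lambda_min = 1.90 - 0.28 = 1.62.
lambda_max + lambda_min = 1.90 + 0.28 = 2.18.
delta = 1.62/2.18 = 162/218 = 81/109.

81/109


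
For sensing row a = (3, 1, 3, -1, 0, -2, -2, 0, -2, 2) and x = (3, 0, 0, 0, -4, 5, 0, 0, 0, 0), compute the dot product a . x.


Non-zero terms: ['3*3', '0*-4', '-2*5']
Products: [9, 0, -10]
y = sum = -1.

-1


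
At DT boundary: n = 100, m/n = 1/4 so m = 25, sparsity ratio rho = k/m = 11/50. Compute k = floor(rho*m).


m = 1/4*100 = 25.
rho = 11/50.
rho*m = 11/50*25 = 5.5.
k = floor(5.5) = 5.

5


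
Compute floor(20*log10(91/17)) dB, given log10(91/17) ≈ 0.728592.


||x||/||e|| = 91/17.
log10(91/17) ≈ 0.728592.
20*log10(||x||/||e||) ≈ 20*0.728592 = 14.57184.
floor(14.57184) = 14.

14


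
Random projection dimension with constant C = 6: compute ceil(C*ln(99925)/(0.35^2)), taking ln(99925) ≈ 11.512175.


ln(99925) ≈ 11.512175.
eps^2 = 0.35^2 = 0.1225.
C*ln(N)/eps^2 ≈ 6*11.512175/0.1225 ≈ 563.8616.
m = ceil(563.8616) = 564.

564


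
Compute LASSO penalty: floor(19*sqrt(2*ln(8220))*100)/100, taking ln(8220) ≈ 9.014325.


ln(8220) ≈ 9.014325.
2*ln(n) ≈ 18.02865.
sqrt(2*ln(n)) ≈ sqrt(18.02865) ≈ 4.246016.
lambda ≈ 19*4.246016 = 80.674304.
floor(lambda*100)/100 = 80.67.

80.67


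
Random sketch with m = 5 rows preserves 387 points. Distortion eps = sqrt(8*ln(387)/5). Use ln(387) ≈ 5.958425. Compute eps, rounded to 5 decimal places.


ln(387) ≈ 5.958425.
8*ln(N)/m ≈ 8*5.958425/5 ≈ 9.53348.
eps = sqrt(9.53348) ≈ 3.0876334 ≈ 3.08763.

3.08763


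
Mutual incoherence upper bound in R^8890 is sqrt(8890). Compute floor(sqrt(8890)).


94^2 = 8836 <= 8890 < 9025 = 95^2, so 94 <= sqrt(8890) < 95.
floor(sqrt(8890)) = 94.

94


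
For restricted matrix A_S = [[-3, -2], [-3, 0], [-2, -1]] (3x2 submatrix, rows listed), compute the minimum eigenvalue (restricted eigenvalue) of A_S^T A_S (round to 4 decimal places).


A_S^T A_S = [[22, 8], [8, 5]].
trace = 27.
det = 46.
disc = trace^2 - 4*det = 729 - 4*46 = 545.
sqrt(545) ≈ 23.345235.
lam_min = (27 - sqrt(545))/2 ≈ (27 - 23.345235)/2 = 1.8273825 ≈ 1.8274.

1.8274


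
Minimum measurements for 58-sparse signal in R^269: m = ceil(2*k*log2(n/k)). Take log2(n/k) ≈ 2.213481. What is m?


log2(n/k) = log2(269/58) ≈ 2.213481.
2*k*log2(n/k) ≈ 2*58*2.213481 = 256.763796.
m = ceil(256.763796) = 257.

257


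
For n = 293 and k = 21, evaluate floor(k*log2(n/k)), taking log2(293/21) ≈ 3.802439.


log2(n/k) = log2(293/21) ≈ 3.802439.
k*log2(n/k) ≈ 21*3.802439 = 79.851219.
floor(79.851219) = 79.

79


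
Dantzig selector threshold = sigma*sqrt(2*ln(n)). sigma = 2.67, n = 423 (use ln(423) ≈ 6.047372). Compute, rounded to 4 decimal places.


ln(423) ≈ 6.047372.
2*ln(n) ≈ 12.094744.
sqrt(2*ln(n)) ≈ sqrt(12.094744) ≈ 3.47775.
threshold ≈ 2.67*3.47775 = 9.2855925 ≈ 9.2856.

9.2856


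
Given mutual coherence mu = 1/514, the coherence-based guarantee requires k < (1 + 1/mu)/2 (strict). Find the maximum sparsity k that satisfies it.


1/mu = 514.
1 + 1/mu = 515.
(1 + 1/mu)/2 = 257.5 is not an integer, so k_max = floor(257.5) = 257.

257


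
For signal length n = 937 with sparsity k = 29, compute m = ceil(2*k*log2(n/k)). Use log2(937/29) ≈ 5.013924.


log2(n/k) = log2(937/29) ≈ 5.013924.
2*k*log2(n/k) ≈ 2*29*5.013924 = 290.807592.
m = ceil(290.807592) = 291.

291


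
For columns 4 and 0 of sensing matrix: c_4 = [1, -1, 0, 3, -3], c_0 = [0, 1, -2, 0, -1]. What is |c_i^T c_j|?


Inner product: 1*0 + -1*1 + 0*-2 + 3*0 + -3*-1
Products: [0, -1, 0, 0, 3]
Sum = 2.
|dot| = 2.

2


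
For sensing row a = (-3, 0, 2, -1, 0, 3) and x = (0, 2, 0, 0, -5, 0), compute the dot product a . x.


Non-zero terms: ['0*2', '0*-5']
Products: [0, 0]
y = sum = 0.

0


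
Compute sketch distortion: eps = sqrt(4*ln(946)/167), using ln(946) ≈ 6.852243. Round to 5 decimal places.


ln(946) ≈ 6.852243.
4*ln(N)/m ≈ 4*6.852243/167 ≈ 0.16412558.
eps = sqrt(0.16412558) ≈ 0.4051242 ≈ 0.40512.

0.40512


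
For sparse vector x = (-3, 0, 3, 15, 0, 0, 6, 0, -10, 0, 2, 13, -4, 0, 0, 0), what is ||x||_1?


Non-zero entries: [(0, -3), (2, 3), (3, 15), (6, 6), (8, -10), (10, 2), (11, 13), (12, -4)]
Absolute values: [3, 3, 15, 6, 10, 2, 13, 4]
||x||_1 = sum = 56.

56


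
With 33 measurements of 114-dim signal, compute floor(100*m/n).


100*m/n = 100*33/114 ≈ 28.9474.
floor = 28.

28


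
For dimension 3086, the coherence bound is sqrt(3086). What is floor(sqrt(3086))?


55^2 = 3025 <= 3086 < 3136 = 56^2, so 55 <= sqrt(3086) < 56.
floor(sqrt(3086)) = 55.

55


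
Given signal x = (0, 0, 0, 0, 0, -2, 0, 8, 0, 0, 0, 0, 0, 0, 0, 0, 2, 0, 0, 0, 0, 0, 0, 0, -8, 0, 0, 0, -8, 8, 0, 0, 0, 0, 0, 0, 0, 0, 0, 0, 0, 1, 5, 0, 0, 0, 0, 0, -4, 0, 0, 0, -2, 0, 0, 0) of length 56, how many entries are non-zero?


Non-zero positions: [5, 7, 16, 24, 28, 29, 41, 42, 48, 52].
Sparsity = 10.

10


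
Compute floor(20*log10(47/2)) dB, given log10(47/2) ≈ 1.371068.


||x||/||e|| = 47/2.
log10(47/2) ≈ 1.371068.
20*log10(||x||/||e||) ≈ 20*1.371068 = 27.42136.
floor(27.42136) = 27.

27


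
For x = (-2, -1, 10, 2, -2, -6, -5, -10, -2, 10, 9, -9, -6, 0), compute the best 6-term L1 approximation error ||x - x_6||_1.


Sorted |x_i| descending: [10, 10, 10, 9, 9, 6, 6, 5, 2, 2, 2, 2, 1, 0]
Keep top 6: [10, 10, 10, 9, 9, 6]
Tail entries: [6, 5, 2, 2, 2, 2, 1, 0]
L1 error = sum of tail = 20.

20


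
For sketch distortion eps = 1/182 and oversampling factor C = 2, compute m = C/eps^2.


1/eps = 182.
(1/eps)^2 = 33124.
m = 2*33124 = 66248.

66248


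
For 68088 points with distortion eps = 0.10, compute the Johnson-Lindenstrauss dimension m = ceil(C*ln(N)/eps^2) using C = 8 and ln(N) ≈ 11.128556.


ln(68088) ≈ 11.128556.
eps^2 = 0.10^2 = 0.01.
C*ln(N)/eps^2 ≈ 8*11.128556/0.01 ≈ 8902.8448.
m = ceil(8902.8448) = 8903.

8903


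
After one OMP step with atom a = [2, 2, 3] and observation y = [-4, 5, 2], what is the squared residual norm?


a^T a = 17.
a^T y = 8.
coeff = 8/17 = 8/17.
||r||^2 = 701/17.

701/17


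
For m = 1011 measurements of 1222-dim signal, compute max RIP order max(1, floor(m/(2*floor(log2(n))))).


floor(log2(1222)) = 10.
2*10 = 20.
m/(2*floor(log2(n))) = 1011/20 ≈ 50.55.
floor = 50.
k = max(1, 50) = 50.

50


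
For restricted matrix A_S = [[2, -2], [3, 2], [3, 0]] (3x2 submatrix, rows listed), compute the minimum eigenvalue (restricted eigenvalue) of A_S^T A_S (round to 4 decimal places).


A_S^T A_S = [[22, 2], [2, 8]].
trace = 30.
det = 172.
disc = trace^2 - 4*det = 900 - 4*172 = 212.
sqrt(212) ≈ 14.560220.
lam_min = (30 - sqrt(212))/2 ≈ (30 - 14.560220)/2 = 7.71989 ≈ 7.7199.

7.7199


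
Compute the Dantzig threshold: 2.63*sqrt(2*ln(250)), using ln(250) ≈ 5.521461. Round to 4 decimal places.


ln(250) ≈ 5.521461.
2*ln(n) ≈ 11.042922.
sqrt(2*ln(n)) ≈ sqrt(11.042922) ≈ 3.323089.
threshold ≈ 2.63*3.323089 = 8.73972407 ≈ 8.7397.

8.7397


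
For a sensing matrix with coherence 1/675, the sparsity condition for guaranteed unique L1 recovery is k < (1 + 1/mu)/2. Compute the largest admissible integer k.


1/mu = 675.
1 + 1/mu = 676.
(1 + 1/mu)/2 = 338 is an integer and the inequality is strict, so k_max = 338 - 1 = 337.

337


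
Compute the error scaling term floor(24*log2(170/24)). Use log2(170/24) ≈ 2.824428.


log2(n/k) = log2(170/24) ≈ 2.824428.
k*log2(n/k) ≈ 24*2.824428 = 67.786272.
floor(67.786272) = 67.

67


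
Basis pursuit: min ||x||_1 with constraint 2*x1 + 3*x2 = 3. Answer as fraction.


Axis intercepts:
  x1 = 3/2, x2 = 0: L1 = 3/2
  x1 = 0, x2 = 1: L1 = 1
x* = (0, 1)
||x*||_1 = 1.

1


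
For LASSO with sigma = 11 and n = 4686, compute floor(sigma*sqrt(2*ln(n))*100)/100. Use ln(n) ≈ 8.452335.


ln(4686) ≈ 8.452335.
2*ln(n) ≈ 16.90467.
sqrt(2*ln(n)) ≈ sqrt(16.90467) ≈ 4.111529.
lambda ≈ 11*4.111529 = 45.226819.
floor(lambda*100)/100 = 45.22.

45.22


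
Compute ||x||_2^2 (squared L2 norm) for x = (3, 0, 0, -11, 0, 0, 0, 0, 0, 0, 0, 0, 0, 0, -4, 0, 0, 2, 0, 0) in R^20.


Non-zero entries: [(0, 3), (3, -11), (14, -4), (17, 2)]
Squares: [9, 121, 16, 4]
||x||_2^2 = sum = 150.

150


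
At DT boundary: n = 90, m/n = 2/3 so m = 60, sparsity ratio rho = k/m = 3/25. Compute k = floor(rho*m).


m = 2/3*90 = 60.
rho = 3/25.
rho*m = 3/25*60 = 7.2.
k = floor(7.2) = 7.

7


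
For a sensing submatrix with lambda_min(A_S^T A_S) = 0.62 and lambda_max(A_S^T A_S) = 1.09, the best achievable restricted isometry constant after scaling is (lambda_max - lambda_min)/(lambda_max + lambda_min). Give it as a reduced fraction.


lambda_max - lambda_min = 1.09 - 0.62 = 0.47.
lambda_max + lambda_min = 1.09 + 0.62 = 1.71.
delta = 0.47/1.71 = 47/171.

47/171


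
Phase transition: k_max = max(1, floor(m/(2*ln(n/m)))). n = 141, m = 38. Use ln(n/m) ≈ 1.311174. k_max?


n/m = 141/38.
ln(n/m) ≈ 1.311174.
2*ln(n/m) ≈ 2.622348.
m/(2*ln(n/m)) ≈ 38/2.622348 ≈ 14.4908.
floor = 14.
k_max = max(1, 14) = 14.

14


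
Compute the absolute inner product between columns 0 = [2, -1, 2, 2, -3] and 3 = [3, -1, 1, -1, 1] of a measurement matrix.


Inner product: 2*3 + -1*-1 + 2*1 + 2*-1 + -3*1
Products: [6, 1, 2, -2, -3]
Sum = 4.
|dot| = 4.

4


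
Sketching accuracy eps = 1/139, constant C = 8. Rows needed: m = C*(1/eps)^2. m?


1/eps = 139.
(1/eps)^2 = 19321.
m = 8*19321 = 154568.

154568


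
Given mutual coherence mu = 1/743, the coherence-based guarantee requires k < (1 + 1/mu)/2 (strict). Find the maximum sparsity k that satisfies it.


1/mu = 743.
1 + 1/mu = 744.
(1 + 1/mu)/2 = 372 is an integer and the inequality is strict, so k_max = 372 - 1 = 371.

371


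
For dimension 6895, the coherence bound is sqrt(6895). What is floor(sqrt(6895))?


83^2 = 6889 <= 6895 < 7056 = 84^2, so 83 <= sqrt(6895) < 84.
floor(sqrt(6895)) = 83.

83


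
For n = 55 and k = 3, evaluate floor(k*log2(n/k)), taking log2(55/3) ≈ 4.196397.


log2(n/k) = log2(55/3) ≈ 4.196397.
k*log2(n/k) ≈ 3*4.196397 = 12.589191.
floor(12.589191) = 12.

12


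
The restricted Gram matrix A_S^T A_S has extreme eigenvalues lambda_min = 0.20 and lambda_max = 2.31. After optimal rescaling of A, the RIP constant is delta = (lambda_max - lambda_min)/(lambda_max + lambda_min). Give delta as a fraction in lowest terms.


lambda_max - lambda_min = 2.31 - 0.20 = 2.11.
lambda_max + lambda_min = 2.31 + 0.20 = 2.51.
delta = 2.11/2.51 = 211/251.

211/251


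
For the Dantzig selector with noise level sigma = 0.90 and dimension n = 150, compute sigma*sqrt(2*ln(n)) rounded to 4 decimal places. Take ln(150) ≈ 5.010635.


ln(150) ≈ 5.010635.
2*ln(n) ≈ 10.02127.
sqrt(2*ln(n)) ≈ sqrt(10.02127) ≈ 3.165639.
threshold ≈ 0.90*3.165639 = 2.8490751 ≈ 2.8491.

2.8491


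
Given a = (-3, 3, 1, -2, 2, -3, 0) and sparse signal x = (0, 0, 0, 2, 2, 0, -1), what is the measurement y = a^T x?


Non-zero terms: ['-2*2', '2*2', '0*-1']
Products: [-4, 4, 0]
y = sum = 0.

0


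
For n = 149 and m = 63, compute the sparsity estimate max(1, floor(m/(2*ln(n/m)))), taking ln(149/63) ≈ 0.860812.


n/m = 149/63.
ln(n/m) ≈ 0.860812.
2*ln(n/m) ≈ 1.721624.
m/(2*ln(n/m)) ≈ 63/1.721624 ≈ 36.5934.
floor = 36.
k_max = max(1, 36) = 36.

36


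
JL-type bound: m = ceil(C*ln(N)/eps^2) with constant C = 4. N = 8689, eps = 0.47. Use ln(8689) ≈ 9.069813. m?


ln(8689) ≈ 9.069813.
eps^2 = 0.47^2 = 0.2209.
C*ln(N)/eps^2 ≈ 4*9.069813/0.2209 ≈ 164.2338.
m = ceil(164.2338) = 165.

165


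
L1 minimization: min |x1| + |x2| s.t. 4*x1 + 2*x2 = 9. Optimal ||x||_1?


Axis intercepts:
  x1 = 9/4, x2 = 0: L1 = 9/4
  x1 = 0, x2 = 9/2: L1 = 9/2
x* = (9/4, 0)
||x*||_1 = 9/4.

9/4


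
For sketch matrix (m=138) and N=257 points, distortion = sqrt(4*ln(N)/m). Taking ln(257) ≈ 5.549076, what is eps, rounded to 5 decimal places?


ln(257) ≈ 5.549076.
4*ln(N)/m ≈ 4*5.549076/138 ≈ 0.16084278.
eps = sqrt(0.16084278) ≈ 0.4010521 ≈ 0.40105.

0.40105


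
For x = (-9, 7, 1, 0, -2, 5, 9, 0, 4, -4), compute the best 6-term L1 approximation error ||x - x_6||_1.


Sorted |x_i| descending: [9, 9, 7, 5, 4, 4, 2, 1, 0, 0]
Keep top 6: [9, 9, 7, 5, 4, 4]
Tail entries: [2, 1, 0, 0]
L1 error = sum of tail = 3.

3


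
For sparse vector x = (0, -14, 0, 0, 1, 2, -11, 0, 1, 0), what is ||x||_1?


Non-zero entries: [(1, -14), (4, 1), (5, 2), (6, -11), (8, 1)]
Absolute values: [14, 1, 2, 11, 1]
||x||_1 = sum = 29.

29


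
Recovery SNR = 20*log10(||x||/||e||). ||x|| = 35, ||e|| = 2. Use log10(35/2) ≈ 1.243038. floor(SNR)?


||x||/||e|| = 35/2.
log10(35/2) ≈ 1.243038.
20*log10(||x||/||e||) ≈ 20*1.243038 = 24.86076.
floor(24.86076) = 24.

24


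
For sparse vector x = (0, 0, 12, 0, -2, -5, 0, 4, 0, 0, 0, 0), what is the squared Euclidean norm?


Non-zero entries: [(2, 12), (4, -2), (5, -5), (7, 4)]
Squares: [144, 4, 25, 16]
||x||_2^2 = sum = 189.

189


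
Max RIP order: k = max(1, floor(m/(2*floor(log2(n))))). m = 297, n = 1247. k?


floor(log2(1247)) = 10.
2*10 = 20.
m/(2*floor(log2(n))) = 297/20 ≈ 14.85.
floor = 14.
k = max(1, 14) = 14.

14


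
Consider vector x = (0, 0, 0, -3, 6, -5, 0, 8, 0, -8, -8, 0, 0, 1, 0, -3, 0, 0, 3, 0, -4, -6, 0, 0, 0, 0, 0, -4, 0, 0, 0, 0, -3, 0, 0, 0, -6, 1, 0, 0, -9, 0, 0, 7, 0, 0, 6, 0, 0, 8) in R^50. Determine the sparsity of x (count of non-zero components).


Non-zero positions: [3, 4, 5, 7, 9, 10, 13, 15, 18, 20, 21, 27, 32, 36, 37, 40, 43, 46, 49].
Sparsity = 19.

19


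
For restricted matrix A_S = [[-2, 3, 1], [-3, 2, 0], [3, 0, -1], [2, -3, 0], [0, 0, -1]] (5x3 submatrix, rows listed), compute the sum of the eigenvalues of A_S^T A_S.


Sum of eigenvalues of A_S^T A_S = trace(A_S^T A_S) = sum of squared column norms of A_S.
A_S^T A_S diagonal: [26, 22, 3].
trace = 26 + 22 + 3 = 51.

51


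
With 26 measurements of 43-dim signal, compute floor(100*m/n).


100*m/n = 100*26/43 ≈ 60.4651.
floor = 60.

60


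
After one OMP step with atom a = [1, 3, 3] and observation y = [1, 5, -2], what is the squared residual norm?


a^T a = 19.
a^T y = 10.
coeff = 10/19 = 10/19.
||r||^2 = 470/19.

470/19


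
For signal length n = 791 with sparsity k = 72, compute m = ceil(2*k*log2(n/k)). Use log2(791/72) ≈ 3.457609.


log2(n/k) = log2(791/72) ≈ 3.457609.
2*k*log2(n/k) ≈ 2*72*3.457609 = 497.895696.
m = ceil(497.895696) = 498.

498


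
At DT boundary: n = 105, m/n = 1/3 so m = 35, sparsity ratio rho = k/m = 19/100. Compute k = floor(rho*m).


m = 1/3*105 = 35.
rho = 19/100.
rho*m = 19/100*35 = 6.65.
k = floor(6.65) = 6.

6


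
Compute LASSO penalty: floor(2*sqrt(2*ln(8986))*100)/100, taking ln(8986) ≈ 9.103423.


ln(8986) ≈ 9.103423.
2*ln(n) ≈ 18.206846.
sqrt(2*ln(n)) ≈ sqrt(18.206846) ≈ 4.266948.
lambda ≈ 2*4.266948 = 8.533896.
floor(lambda*100)/100 = 8.53.

8.53


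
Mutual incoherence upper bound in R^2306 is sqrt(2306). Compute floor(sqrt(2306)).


48^2 = 2304 <= 2306 < 2401 = 49^2, so 48 <= sqrt(2306) < 49.
floor(sqrt(2306)) = 48.

48


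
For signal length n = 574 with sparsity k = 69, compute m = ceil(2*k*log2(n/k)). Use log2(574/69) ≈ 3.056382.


log2(n/k) = log2(574/69) ≈ 3.056382.
2*k*log2(n/k) ≈ 2*69*3.056382 = 421.780716.
m = ceil(421.780716) = 422.

422


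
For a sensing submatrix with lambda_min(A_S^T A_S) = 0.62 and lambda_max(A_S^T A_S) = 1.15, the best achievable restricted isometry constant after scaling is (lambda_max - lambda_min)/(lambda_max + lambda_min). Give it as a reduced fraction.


lambda_max - lambda_min = 1.15 - 0.62 = 0.53.
lambda_max + lambda_min = 1.15 + 0.62 = 1.77.
delta = 0.53/1.77 = 53/177.

53/177


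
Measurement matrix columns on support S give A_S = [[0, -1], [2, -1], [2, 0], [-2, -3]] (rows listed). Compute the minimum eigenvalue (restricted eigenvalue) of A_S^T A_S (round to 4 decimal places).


A_S^T A_S = [[12, 4], [4, 11]].
trace = 23.
det = 116.
disc = trace^2 - 4*det = 529 - 4*116 = 65.
sqrt(65) ≈ 8.062258.
lam_min = (23 - sqrt(65))/2 ≈ (23 - 8.062258)/2 = 7.468871 ≈ 7.4689.

7.4689


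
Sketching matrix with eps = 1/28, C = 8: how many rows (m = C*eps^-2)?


1/eps = 28.
(1/eps)^2 = 784.
m = 8*784 = 6272.

6272


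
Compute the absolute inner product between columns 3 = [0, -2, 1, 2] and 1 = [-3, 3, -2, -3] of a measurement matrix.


Inner product: 0*-3 + -2*3 + 1*-2 + 2*-3
Products: [0, -6, -2, -6]
Sum = -14.
|dot| = 14.

14


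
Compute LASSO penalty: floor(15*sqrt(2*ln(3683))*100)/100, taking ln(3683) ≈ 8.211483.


ln(3683) ≈ 8.211483.
2*ln(n) ≈ 16.422966.
sqrt(2*ln(n)) ≈ sqrt(16.422966) ≈ 4.052526.
lambda ≈ 15*4.052526 = 60.78789.
floor(lambda*100)/100 = 60.78.

60.78


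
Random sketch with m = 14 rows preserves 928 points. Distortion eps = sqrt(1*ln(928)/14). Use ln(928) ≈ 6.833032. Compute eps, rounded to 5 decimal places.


ln(928) ≈ 6.833032.
1*ln(N)/m ≈ 1*6.833032/14 ≈ 0.48807371.
eps = sqrt(0.48807371) ≈ 0.6986227 ≈ 0.69862.

0.69862


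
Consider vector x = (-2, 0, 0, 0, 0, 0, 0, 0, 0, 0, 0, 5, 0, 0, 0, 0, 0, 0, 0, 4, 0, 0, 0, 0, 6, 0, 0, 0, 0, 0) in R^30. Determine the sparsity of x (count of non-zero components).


Non-zero positions: [0, 11, 19, 24].
Sparsity = 4.

4


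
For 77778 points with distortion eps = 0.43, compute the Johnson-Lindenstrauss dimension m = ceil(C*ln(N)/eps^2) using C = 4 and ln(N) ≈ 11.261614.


ln(77778) ≈ 11.261614.
eps^2 = 0.43^2 = 0.1849.
C*ln(N)/eps^2 ≈ 4*11.261614/0.1849 ≈ 243.626.
m = ceil(243.626) = 244.

244


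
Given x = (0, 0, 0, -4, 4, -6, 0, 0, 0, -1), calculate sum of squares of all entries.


Non-zero entries: [(3, -4), (4, 4), (5, -6), (9, -1)]
Squares: [16, 16, 36, 1]
||x||_2^2 = sum = 69.

69


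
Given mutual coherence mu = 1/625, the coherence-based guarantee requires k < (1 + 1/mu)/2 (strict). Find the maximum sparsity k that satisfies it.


1/mu = 625.
1 + 1/mu = 626.
(1 + 1/mu)/2 = 313 is an integer and the inequality is strict, so k_max = 313 - 1 = 312.

312


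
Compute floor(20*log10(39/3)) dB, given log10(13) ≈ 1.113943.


||x||/||e|| = 39/3 = 13.
log10(13) ≈ 1.113943.
20*log10(||x||/||e||) ≈ 20*1.113943 = 22.27886.
floor(22.27886) = 22.

22


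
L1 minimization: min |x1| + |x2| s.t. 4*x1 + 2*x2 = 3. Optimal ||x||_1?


Axis intercepts:
  x1 = 3/4, x2 = 0: L1 = 3/4
  x1 = 0, x2 = 3/2: L1 = 3/2
x* = (3/4, 0)
||x*||_1 = 3/4.

3/4


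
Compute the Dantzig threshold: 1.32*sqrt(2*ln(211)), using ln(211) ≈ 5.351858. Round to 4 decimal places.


ln(211) ≈ 5.351858.
2*ln(n) ≈ 10.703716.
sqrt(2*ln(n)) ≈ sqrt(10.703716) ≈ 3.271653.
threshold ≈ 1.32*3.271653 = 4.31858196 ≈ 4.3186.

4.3186


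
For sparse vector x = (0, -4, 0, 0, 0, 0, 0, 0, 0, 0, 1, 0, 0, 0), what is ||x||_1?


Non-zero entries: [(1, -4), (10, 1)]
Absolute values: [4, 1]
||x||_1 = sum = 5.

5


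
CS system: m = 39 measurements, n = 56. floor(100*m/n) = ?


100*m/n = 100*39/56 ≈ 69.6429.
floor = 69.

69


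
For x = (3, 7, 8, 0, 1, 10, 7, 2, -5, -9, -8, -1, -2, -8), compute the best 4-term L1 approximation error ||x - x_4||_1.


Sorted |x_i| descending: [10, 9, 8, 8, 8, 7, 7, 5, 3, 2, 2, 1, 1, 0]
Keep top 4: [10, 9, 8, 8]
Tail entries: [8, 7, 7, 5, 3, 2, 2, 1, 1, 0]
L1 error = sum of tail = 36.

36


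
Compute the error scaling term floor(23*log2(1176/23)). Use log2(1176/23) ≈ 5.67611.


log2(n/k) = log2(1176/23) ≈ 5.67611.
k*log2(n/k) ≈ 23*5.67611 = 130.55053.
floor(130.55053) = 130.

130


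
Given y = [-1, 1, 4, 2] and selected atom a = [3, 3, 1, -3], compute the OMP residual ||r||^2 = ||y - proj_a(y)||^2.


a^T a = 28.
a^T y = -2.
coeff = -2/28 = -1/14.
||r||^2 = 153/7.

153/7


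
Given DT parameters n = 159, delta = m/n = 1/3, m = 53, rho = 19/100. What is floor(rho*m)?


m = 1/3*159 = 53.
rho = 19/100.
rho*m = 19/100*53 = 10.07.
k = floor(10.07) = 10.

10


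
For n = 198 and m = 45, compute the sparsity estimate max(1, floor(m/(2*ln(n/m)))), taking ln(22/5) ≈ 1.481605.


n/m = 198/45 = 22/5.
ln(n/m) ≈ 1.481605.
2*ln(n/m) ≈ 2.96321.
m/(2*ln(n/m)) ≈ 45/2.96321 ≈ 15.1862.
floor = 15.
k_max = max(1, 15) = 15.

15


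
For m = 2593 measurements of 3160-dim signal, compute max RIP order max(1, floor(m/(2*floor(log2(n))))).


floor(log2(3160)) = 11.
2*11 = 22.
m/(2*floor(log2(n))) = 2593/22 ≈ 117.8636.
floor = 117.
k = max(1, 117) = 117.

117


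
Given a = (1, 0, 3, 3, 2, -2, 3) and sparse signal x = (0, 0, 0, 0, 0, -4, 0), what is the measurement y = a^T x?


Non-zero terms: ['-2*-4']
Products: [8]
y = sum = 8.

8


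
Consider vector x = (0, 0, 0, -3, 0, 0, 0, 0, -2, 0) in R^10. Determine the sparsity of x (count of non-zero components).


Non-zero positions: [3, 8].
Sparsity = 2.

2


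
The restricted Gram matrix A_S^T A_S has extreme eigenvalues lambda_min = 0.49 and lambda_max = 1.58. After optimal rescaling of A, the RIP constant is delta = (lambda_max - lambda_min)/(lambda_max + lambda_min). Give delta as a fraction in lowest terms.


lambda_max - lambda_min = 1.58 - 0.49 = 1.09.
lambda_max + lambda_min = 1.58 + 0.49 = 2.07.
delta = 1.09/2.07 = 109/207.

109/207


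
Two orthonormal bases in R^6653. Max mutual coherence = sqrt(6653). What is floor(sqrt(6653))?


81^2 = 6561 <= 6653 < 6724 = 82^2, so 81 <= sqrt(6653) < 82.
floor(sqrt(6653)) = 81.

81


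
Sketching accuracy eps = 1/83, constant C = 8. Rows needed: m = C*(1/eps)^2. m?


1/eps = 83.
(1/eps)^2 = 6889.
m = 8*6889 = 55112.

55112


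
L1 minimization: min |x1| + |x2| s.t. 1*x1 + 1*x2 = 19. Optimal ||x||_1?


Axis intercepts:
  x1 = 19, x2 = 0: L1 = 19
  x1 = 0, x2 = 19: L1 = 19
x* = (19, 0)
||x*||_1 = 19.

19


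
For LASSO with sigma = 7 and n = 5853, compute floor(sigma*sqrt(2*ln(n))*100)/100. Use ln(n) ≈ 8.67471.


ln(5853) ≈ 8.67471.
2*ln(n) ≈ 17.34942.
sqrt(2*ln(n)) ≈ sqrt(17.34942) ≈ 4.165263.
lambda ≈ 7*4.165263 = 29.156841.
floor(lambda*100)/100 = 29.15.

29.15


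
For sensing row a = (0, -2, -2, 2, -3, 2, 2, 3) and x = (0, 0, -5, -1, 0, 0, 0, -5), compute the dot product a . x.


Non-zero terms: ['-2*-5', '2*-1', '3*-5']
Products: [10, -2, -15]
y = sum = -7.

-7


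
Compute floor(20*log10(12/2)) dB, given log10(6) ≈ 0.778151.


||x||/||e|| = 12/2 = 6.
log10(6) ≈ 0.778151.
20*log10(||x||/||e||) ≈ 20*0.778151 = 15.56302.
floor(15.56302) = 15.

15


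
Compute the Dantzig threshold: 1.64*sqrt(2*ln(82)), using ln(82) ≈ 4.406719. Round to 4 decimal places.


ln(82) ≈ 4.406719.
2*ln(n) ≈ 8.813438.
sqrt(2*ln(n)) ≈ sqrt(8.813438) ≈ 2.968744.
threshold ≈ 1.64*2.968744 = 4.86874016 ≈ 4.8687.

4.8687


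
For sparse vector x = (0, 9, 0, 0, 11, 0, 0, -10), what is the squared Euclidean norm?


Non-zero entries: [(1, 9), (4, 11), (7, -10)]
Squares: [81, 121, 100]
||x||_2^2 = sum = 302.

302


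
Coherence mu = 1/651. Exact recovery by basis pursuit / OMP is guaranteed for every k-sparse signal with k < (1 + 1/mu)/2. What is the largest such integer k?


1/mu = 651.
1 + 1/mu = 652.
(1 + 1/mu)/2 = 326 is an integer and the inequality is strict, so k_max = 326 - 1 = 325.

325


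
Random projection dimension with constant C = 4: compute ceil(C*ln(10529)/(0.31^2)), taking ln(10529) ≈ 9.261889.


ln(10529) ≈ 9.261889.
eps^2 = 0.31^2 = 0.0961.
C*ln(N)/eps^2 ≈ 4*9.261889/0.0961 ≈ 385.5105.
m = ceil(385.5105) = 386.

386


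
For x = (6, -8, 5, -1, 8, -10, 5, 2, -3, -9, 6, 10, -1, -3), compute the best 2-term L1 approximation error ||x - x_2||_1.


Sorted |x_i| descending: [10, 10, 9, 8, 8, 6, 6, 5, 5, 3, 3, 2, 1, 1]
Keep top 2: [10, 10]
Tail entries: [9, 8, 8, 6, 6, 5, 5, 3, 3, 2, 1, 1]
L1 error = sum of tail = 57.

57


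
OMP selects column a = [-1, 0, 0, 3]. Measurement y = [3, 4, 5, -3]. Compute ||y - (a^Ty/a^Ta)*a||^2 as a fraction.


a^T a = 10.
a^T y = -12.
coeff = -12/10 = -6/5.
||r||^2 = 223/5.

223/5


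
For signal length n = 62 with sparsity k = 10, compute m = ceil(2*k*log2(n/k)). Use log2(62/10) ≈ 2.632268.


log2(n/k) = log2(62/10) ≈ 2.632268.
2*k*log2(n/k) ≈ 2*10*2.632268 = 52.64536.
m = ceil(52.64536) = 53.

53


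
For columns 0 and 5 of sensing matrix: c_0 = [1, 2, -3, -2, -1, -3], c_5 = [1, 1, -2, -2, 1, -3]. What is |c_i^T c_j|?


Inner product: 1*1 + 2*1 + -3*-2 + -2*-2 + -1*1 + -3*-3
Products: [1, 2, 6, 4, -1, 9]
Sum = 21.
|dot| = 21.

21


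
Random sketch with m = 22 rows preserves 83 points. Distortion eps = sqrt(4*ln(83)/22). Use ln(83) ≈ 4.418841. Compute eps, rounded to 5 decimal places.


ln(83) ≈ 4.418841.
4*ln(N)/m ≈ 4*4.418841/22 ≈ 0.80342564.
eps = sqrt(0.80342564) ≈ 0.8963401 ≈ 0.89634.

0.89634


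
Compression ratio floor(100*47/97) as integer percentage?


100*m/n = 100*47/97 ≈ 48.4536.
floor = 48.

48


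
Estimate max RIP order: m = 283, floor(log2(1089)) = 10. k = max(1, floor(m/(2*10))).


floor(log2(1089)) = 10.
2*10 = 20.
m/(2*floor(log2(n))) = 283/20 ≈ 14.15.
floor = 14.
k = max(1, 14) = 14.

14


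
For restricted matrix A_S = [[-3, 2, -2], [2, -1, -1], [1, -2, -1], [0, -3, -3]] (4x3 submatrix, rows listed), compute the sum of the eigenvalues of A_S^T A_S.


Sum of eigenvalues of A_S^T A_S = trace(A_S^T A_S) = sum of squared column norms of A_S.
A_S^T A_S diagonal: [14, 18, 15].
trace = 14 + 18 + 15 = 47.

47


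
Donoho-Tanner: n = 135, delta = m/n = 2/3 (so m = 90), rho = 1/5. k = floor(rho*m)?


m = 2/3*135 = 90.
rho = 1/5.
rho*m = 1/5*90 = 18.
k = floor(18) = 18.

18


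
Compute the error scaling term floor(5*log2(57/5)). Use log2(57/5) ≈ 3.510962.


log2(n/k) = log2(57/5) ≈ 3.510962.
k*log2(n/k) ≈ 5*3.510962 = 17.55481.
floor(17.55481) = 17.

17


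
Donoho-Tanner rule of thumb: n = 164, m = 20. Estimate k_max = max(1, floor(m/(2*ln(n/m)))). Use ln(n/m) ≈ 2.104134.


n/m = 164/20 = 41/5.
ln(n/m) ≈ 2.104134.
2*ln(n/m) ≈ 4.208268.
m/(2*ln(n/m)) ≈ 20/4.208268 ≈ 4.7525.
floor = 4.
k_max = max(1, 4) = 4.

4


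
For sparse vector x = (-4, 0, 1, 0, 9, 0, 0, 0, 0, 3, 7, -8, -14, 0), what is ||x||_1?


Non-zero entries: [(0, -4), (2, 1), (4, 9), (9, 3), (10, 7), (11, -8), (12, -14)]
Absolute values: [4, 1, 9, 3, 7, 8, 14]
||x||_1 = sum = 46.

46


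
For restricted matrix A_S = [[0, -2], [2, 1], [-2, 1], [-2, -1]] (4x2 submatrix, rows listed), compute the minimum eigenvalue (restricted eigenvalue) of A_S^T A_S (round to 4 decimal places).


A_S^T A_S = [[12, 2], [2, 7]].
trace = 19.
det = 80.
disc = trace^2 - 4*det = 361 - 4*80 = 41.
sqrt(41) ≈ 6.403124.
lam_min = (19 - sqrt(41))/2 ≈ (19 - 6.403124)/2 = 6.298438 ≈ 6.2984.

6.2984


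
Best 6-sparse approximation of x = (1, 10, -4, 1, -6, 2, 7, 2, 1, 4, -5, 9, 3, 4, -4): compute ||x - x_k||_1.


Sorted |x_i| descending: [10, 9, 7, 6, 5, 4, 4, 4, 4, 3, 2, 2, 1, 1, 1]
Keep top 6: [10, 9, 7, 6, 5, 4]
Tail entries: [4, 4, 4, 3, 2, 2, 1, 1, 1]
L1 error = sum of tail = 22.

22


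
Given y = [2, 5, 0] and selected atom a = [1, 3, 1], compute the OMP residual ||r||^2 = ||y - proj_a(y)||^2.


a^T a = 11.
a^T y = 17.
coeff = 17/11 = 17/11.
||r||^2 = 30/11.

30/11


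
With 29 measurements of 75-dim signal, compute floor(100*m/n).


100*m/n = 100*29/75 ≈ 38.6667.
floor = 38.

38


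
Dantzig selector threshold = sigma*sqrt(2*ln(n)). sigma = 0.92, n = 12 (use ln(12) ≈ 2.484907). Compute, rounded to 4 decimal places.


ln(12) ≈ 2.484907.
2*ln(n) ≈ 4.969814.
sqrt(2*ln(n)) ≈ sqrt(4.969814) ≈ 2.229308.
threshold ≈ 0.92*2.229308 = 2.05096336 ≈ 2.0510.

2.0510


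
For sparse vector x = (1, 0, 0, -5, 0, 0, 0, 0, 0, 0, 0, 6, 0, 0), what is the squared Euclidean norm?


Non-zero entries: [(0, 1), (3, -5), (11, 6)]
Squares: [1, 25, 36]
||x||_2^2 = sum = 62.

62


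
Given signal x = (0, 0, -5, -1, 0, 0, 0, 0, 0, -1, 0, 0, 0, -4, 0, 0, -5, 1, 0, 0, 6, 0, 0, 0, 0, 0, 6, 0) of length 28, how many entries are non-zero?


Non-zero positions: [2, 3, 9, 13, 16, 17, 20, 26].
Sparsity = 8.

8


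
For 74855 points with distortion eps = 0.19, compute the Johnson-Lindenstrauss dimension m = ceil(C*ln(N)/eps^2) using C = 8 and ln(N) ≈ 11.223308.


ln(74855) ≈ 11.223308.
eps^2 = 0.19^2 = 0.0361.
C*ln(N)/eps^2 ≈ 8*11.223308/0.0361 ≈ 2487.1597.
m = ceil(2487.1597) = 2488.

2488


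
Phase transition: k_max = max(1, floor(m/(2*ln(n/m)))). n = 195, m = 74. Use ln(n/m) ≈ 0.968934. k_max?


n/m = 195/74.
ln(n/m) ≈ 0.968934.
2*ln(n/m) ≈ 1.937868.
m/(2*ln(n/m)) ≈ 74/1.937868 ≈ 38.1863.
floor = 38.
k_max = max(1, 38) = 38.

38


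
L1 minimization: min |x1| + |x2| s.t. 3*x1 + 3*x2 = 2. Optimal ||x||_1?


Axis intercepts:
  x1 = 2/3, x2 = 0: L1 = 2/3
  x1 = 0, x2 = 2/3: L1 = 2/3
x* = (2/3, 0)
||x*||_1 = 2/3.

2/3


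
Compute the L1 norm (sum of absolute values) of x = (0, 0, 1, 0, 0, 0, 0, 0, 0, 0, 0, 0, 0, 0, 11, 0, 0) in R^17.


Non-zero entries: [(2, 1), (14, 11)]
Absolute values: [1, 11]
||x||_1 = sum = 12.

12


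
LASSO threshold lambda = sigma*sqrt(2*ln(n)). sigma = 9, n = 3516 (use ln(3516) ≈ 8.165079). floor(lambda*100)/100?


ln(3516) ≈ 8.165079.
2*ln(n) ≈ 16.330158.
sqrt(2*ln(n)) ≈ sqrt(16.330158) ≈ 4.041059.
lambda ≈ 9*4.041059 = 36.369531.
floor(lambda*100)/100 = 36.36.

36.36
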